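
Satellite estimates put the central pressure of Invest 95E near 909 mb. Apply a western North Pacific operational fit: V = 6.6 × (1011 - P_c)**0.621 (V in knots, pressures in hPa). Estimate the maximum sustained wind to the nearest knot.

ΔP = 1011 − 909 = 102 mb.
102^0.621 ≈ 17.674.
V ≈ 6.6 × 17.674 ≈ 116.6 kt.

117 kt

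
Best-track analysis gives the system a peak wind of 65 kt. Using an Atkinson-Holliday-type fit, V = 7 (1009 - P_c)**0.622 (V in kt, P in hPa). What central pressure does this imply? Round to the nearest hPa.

ΔP = (V / 7)^(1/0.622) = (65/7)^1.608.
65/7 = 9.286; 9.286^1.608 ≈ 35.97 hPa.
P_c = 1009 − 35.97 = 973.03 ≈ 973 hPa.

973 hPa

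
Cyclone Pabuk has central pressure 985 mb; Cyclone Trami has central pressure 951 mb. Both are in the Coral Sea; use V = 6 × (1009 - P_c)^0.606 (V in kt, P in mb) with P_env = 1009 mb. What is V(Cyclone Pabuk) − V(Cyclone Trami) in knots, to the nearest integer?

Cyclone Pabuk: ΔP = 24; V ≈ 6 × 24^0.606 ≈ 41.17 kt.
Cyclone Trami: ΔP = 58; V ≈ 6 × 58^0.606 ≈ 70.27 kt.
Difference ≈ 41.17 − 70.27 = -29.10 → -29 kt.

-29 kt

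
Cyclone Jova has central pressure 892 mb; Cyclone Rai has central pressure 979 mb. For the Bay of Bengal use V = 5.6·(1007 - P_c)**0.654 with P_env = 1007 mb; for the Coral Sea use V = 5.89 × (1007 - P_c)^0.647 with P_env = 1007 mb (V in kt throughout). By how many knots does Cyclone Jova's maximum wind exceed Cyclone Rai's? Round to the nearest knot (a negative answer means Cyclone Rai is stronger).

Cyclone Jova: ΔP = 115; V ≈ 5.6 × 115^0.654 ≈ 124.71 kt.
Cyclone Rai: ΔP = 28; V ≈ 5.89 × 28^0.647 ≈ 50.87 kt.
Difference ≈ 124.71 − 50.87 = 73.84 → 74 kt.

74 kt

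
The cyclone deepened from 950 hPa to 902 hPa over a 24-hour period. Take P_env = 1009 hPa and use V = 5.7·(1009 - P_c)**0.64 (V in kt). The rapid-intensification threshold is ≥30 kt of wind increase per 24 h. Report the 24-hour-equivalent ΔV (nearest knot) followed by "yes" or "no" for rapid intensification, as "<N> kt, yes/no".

36 kt, yes

V₁: ΔP = 59, V ≈ 5.7 × 59^0.64 ≈ 77.49 kt.
V₂: ΔP = 107, V ≈ 5.7 × 107^0.64 ≈ 113.42 kt.
ΔV over 24 h = 35.93 kt → 24 h equivalent = 35.93 × 24/24 ≈ 35.93 kt.
36 kt ≥ 30 kt ⇒ rapid intensification.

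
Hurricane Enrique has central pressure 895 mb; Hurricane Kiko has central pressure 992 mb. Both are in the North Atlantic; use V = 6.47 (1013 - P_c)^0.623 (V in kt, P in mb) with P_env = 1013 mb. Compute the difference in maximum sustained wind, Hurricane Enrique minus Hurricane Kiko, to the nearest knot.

Hurricane Enrique: ΔP = 118; V ≈ 6.47 × 118^0.623 ≈ 126.38 kt.
Hurricane Kiko: ΔP = 21; V ≈ 6.47 × 21^0.623 ≈ 43.12 kt.
Difference ≈ 126.38 − 43.12 = 83.26 → 83 kt.

83 kt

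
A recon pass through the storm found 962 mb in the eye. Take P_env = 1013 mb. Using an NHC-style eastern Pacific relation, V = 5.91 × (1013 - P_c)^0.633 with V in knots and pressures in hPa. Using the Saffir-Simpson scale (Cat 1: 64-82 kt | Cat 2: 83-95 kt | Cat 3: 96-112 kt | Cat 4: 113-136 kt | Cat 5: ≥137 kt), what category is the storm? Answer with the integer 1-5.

1

ΔP = 1013 − 962 = 51 mb.
V ≈ 5.91 × 51^0.633 = 5.91 × 12.05 ≈ 71 kt.
71 kt falls in the Category 1 band.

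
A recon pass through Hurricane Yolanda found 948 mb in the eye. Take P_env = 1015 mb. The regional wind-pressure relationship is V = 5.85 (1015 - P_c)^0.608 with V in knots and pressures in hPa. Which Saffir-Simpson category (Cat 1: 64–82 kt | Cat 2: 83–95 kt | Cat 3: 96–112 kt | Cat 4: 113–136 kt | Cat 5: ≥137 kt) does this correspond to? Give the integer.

ΔP = 1015 − 948 = 67 mb.
V ≈ 5.85 × 67^0.608 = 5.85 × 12.89 ≈ 75 kt.
75 kt falls in the Category 1 band.

1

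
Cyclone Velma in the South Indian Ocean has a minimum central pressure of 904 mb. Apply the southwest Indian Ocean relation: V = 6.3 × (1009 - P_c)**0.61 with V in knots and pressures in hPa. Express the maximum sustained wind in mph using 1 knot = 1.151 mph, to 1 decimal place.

ΔP = 1009 − 904 = 105 mb.
V ≈ 6.3 × 105^0.61 = 6.3 × 17.097 ≈ 107.712 kt.
107.712 × 1.151 ≈ 123.98 mph → 124.0 mph.

124.0 mph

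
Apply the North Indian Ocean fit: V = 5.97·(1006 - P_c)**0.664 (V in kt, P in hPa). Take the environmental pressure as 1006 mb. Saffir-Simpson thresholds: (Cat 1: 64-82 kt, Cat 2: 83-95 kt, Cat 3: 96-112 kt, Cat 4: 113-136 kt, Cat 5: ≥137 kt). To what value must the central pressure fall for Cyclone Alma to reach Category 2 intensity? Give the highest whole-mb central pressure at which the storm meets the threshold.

Category 2 begins at V = 83 kt.
Required ΔP = (83/5.97)^(1/0.664) = 13.903^1.506 ≈ 52.67 mb.
P_c ≤ 1006 − 52.67 = 953.33, so the highest integer P_c is 953 mb.

953 mb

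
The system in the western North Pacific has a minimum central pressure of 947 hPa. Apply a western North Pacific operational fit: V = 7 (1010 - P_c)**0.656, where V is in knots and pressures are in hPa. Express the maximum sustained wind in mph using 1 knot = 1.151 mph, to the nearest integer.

122 mph

ΔP = 1010 − 947 = 63 hPa.
V ≈ 7 × 63^0.656 = 7 × 15.148 ≈ 106.039 kt.
106.039 × 1.151 ≈ 122.05 mph → 122 mph.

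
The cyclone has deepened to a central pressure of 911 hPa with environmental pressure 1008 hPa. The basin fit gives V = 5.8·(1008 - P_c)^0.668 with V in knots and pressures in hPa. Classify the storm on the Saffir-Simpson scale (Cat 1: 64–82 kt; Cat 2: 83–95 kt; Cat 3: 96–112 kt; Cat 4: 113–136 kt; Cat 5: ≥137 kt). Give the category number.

ΔP = 1008 − 911 = 97 hPa.
V ≈ 5.8 × 97^0.668 = 5.8 × 21.24 ≈ 123 kt.
123 kt falls in the Category 4 band.

4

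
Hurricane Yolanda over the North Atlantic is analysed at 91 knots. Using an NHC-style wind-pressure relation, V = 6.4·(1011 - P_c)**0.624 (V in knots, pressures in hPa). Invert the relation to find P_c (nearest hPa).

941 hPa

ΔP = (V / 6.4)^(1/0.624) = (91/6.4)^1.603.
91/6.4 = 14.219; 14.219^1.603 ≈ 70.39 hPa.
P_c = 1011 − 70.39 = 940.61 ≈ 941 hPa.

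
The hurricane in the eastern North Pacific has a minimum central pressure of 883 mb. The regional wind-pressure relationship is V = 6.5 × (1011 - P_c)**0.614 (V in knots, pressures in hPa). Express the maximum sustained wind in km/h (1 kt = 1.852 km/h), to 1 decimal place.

236.8 km/h

ΔP = 1011 − 883 = 128 mb.
V ≈ 6.5 × 128^0.614 = 6.5 × 19.671 ≈ 127.862 kt.
127.862 × 1.852 ≈ 236.80 km/h → 236.8 km/h.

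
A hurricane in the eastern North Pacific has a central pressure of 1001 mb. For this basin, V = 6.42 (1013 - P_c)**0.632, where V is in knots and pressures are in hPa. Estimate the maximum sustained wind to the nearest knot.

ΔP = 1013 − 1001 = 12 mb.
12^0.632 ≈ 4.809.
V ≈ 6.42 × 4.809 ≈ 30.9 kt.

31 kt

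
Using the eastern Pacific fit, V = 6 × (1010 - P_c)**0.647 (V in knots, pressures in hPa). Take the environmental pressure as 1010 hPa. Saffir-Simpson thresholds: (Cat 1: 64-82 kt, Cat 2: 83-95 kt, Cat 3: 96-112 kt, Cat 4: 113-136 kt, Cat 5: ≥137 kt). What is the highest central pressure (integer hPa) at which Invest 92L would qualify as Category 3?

Category 3 begins at V = 96 kt.
Required ΔP = (96/6)^(1/0.647) = 16.000^1.546 ≈ 72.62 hPa.
P_c ≤ 1010 − 72.62 = 937.38, so the highest integer P_c is 937 hPa.

937 hPa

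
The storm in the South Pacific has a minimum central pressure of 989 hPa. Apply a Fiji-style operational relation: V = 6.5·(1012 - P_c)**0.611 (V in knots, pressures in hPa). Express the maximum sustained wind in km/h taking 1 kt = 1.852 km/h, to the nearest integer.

ΔP = 1012 − 989 = 23 hPa.
V ≈ 6.5 × 23^0.611 = 6.5 × 6.792 ≈ 44.150 kt.
44.150 × 1.852 ≈ 81.77 km/h → 82 km/h.

82 km/h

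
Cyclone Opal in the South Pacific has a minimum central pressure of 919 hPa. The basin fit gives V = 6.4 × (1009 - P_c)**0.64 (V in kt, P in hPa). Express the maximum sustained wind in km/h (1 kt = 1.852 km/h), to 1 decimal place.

ΔP = 1009 − 919 = 90 hPa.
V ≈ 6.4 × 90^0.64 = 6.4 × 17.812 ≈ 113.997 kt.
113.997 × 1.852 ≈ 211.12 km/h → 211.1 km/h.

211.1 km/h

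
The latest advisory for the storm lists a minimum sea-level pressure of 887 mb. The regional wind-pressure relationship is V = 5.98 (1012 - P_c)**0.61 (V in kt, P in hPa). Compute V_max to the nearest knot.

114 kt

ΔP = 1012 − 887 = 125 mb.
125^0.61 ≈ 19.016.
V ≈ 5.98 × 19.016 ≈ 113.7 kt.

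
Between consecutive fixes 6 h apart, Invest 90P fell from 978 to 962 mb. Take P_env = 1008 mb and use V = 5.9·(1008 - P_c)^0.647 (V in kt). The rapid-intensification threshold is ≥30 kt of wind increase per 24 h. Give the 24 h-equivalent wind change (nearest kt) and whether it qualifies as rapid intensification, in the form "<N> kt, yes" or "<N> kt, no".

68 kt, yes

V₁: ΔP = 30, V ≈ 5.9 × 30^0.647 ≈ 53.28 kt.
V₂: ΔP = 46, V ≈ 5.9 × 46^0.647 ≈ 70.25 kt.
ΔV over 6 h = 16.97 kt → 24 h equivalent = 16.97 × 24/6 ≈ 67.88 kt.
68 kt ≥ 30 kt ⇒ rapid intensification.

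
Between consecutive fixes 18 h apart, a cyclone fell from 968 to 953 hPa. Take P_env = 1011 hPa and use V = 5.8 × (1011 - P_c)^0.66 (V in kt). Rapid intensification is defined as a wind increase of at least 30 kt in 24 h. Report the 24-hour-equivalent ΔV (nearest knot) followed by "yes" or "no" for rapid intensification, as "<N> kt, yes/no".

V₁: ΔP = 43, V ≈ 5.8 × 43^0.66 ≈ 69.43 kt.
V₂: ΔP = 58, V ≈ 5.8 × 58^0.66 ≈ 84.58 kt.
ΔV over 18 h = 15.15 kt → 24 h equivalent = 15.15 × 24/18 ≈ 20.20 kt.
20 kt < 30 kt ⇒ not rapid intensification.

20 kt, no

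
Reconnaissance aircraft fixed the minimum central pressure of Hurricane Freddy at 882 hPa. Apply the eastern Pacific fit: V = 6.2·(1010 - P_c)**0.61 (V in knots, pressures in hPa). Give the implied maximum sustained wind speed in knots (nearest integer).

ΔP = 1010 − 882 = 128 hPa.
128^0.61 ≈ 19.293.
V ≈ 6.2 × 19.293 ≈ 119.6 kt.

120 kt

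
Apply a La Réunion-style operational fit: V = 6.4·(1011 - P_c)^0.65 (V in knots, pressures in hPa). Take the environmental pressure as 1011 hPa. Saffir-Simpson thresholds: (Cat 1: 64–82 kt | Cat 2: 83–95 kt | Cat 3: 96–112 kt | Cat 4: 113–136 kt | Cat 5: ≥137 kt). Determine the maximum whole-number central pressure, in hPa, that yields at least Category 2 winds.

959 hPa

Category 2 begins at V = 83 kt.
Required ΔP = (83/6.4)^(1/0.65) = 12.969^1.538 ≈ 51.54 hPa.
P_c ≤ 1011 − 51.54 = 959.46, so the highest integer P_c is 959 hPa.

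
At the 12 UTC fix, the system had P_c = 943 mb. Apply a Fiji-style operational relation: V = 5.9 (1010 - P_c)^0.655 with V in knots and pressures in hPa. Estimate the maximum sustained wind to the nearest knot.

ΔP = 1010 − 943 = 67 mb.
67^0.655 ≈ 15.706.
V ≈ 5.9 × 15.706 ≈ 92.7 kt.

93 kt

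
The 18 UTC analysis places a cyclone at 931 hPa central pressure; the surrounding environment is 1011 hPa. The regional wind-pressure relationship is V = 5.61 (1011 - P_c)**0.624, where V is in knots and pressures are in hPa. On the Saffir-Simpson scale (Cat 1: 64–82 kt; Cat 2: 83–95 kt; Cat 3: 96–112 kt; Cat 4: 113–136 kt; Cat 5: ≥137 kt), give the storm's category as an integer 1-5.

ΔP = 1011 − 931 = 80 hPa.
V ≈ 5.61 × 80^0.624 = 5.61 × 15.40 ≈ 86 kt.
86 kt falls in the Category 2 band.

2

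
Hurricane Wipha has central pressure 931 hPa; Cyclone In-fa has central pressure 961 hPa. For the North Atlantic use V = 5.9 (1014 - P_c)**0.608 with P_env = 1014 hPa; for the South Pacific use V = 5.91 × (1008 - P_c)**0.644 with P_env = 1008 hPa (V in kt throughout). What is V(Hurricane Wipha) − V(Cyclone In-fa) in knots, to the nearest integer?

16 kt

Hurricane Wipha: ΔP = 83; V ≈ 5.9 × 83^0.608 ≈ 86.63 kt.
Cyclone In-fa: ΔP = 47; V ≈ 5.91 × 47^0.644 ≈ 70.54 kt.
Difference ≈ 86.63 − 70.54 = 16.09 → 16 kt.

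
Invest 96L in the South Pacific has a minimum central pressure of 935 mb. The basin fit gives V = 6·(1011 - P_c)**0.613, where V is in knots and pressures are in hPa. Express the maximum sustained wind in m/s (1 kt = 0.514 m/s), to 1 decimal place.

ΔP = 1011 − 935 = 76 mb.
V ≈ 6 × 76^0.613 = 6 × 14.221 ≈ 85.328 kt.
85.328 × 0.514 ≈ 43.86 m/s → 43.9 m/s.

43.9 m/s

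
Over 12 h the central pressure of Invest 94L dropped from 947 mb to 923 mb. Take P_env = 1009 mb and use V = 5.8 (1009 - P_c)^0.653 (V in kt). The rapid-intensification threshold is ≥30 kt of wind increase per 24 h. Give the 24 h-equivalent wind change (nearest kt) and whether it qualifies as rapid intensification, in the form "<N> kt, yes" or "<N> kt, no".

41 kt, yes

V₁: ΔP = 62, V ≈ 5.8 × 62^0.653 ≈ 85.87 kt.
V₂: ΔP = 86, V ≈ 5.8 × 86^0.653 ≈ 106.33 kt.
ΔV over 12 h = 20.46 kt → 24 h equivalent = 20.46 × 24/12 ≈ 40.92 kt.
41 kt ≥ 30 kt ⇒ rapid intensification.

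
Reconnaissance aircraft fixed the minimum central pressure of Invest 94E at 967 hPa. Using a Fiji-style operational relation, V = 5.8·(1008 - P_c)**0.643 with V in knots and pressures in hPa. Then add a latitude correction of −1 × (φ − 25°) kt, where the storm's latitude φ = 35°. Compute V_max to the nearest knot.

53 kt

ΔP = 1008 − 967 = 41 hPa.
41^0.643 ≈ 10.890.
V ≈ 5.8 × 10.890 ≈ 63.2 kt.
Latitude correction: −1 × (35 − 25) = -10 kt.
Corrected V ≈ 53.2 kt → 53 kt.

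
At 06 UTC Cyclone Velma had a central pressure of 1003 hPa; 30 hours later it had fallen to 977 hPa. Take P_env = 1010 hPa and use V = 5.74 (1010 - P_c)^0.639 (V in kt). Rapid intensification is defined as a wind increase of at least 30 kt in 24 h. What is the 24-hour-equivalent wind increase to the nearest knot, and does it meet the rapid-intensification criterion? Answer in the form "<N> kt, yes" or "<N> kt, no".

27 kt, no

V₁: ΔP = 7, V ≈ 5.74 × 7^0.639 ≈ 19.90 kt.
V₂: ΔP = 33, V ≈ 5.74 × 33^0.639 ≈ 53.61 kt.
ΔV over 30 h = 33.71 kt → 24 h equivalent = 33.71 × 24/30 ≈ 26.97 kt.
27 kt < 30 kt ⇒ not rapid intensification.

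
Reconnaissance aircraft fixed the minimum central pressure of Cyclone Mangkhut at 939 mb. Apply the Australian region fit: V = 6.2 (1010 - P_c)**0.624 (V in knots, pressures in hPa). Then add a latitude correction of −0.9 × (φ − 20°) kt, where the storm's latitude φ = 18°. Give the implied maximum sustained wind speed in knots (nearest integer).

ΔP = 1010 − 939 = 71 mb.
71^0.624 ≈ 14.295.
V ≈ 6.2 × 14.295 ≈ 88.6 kt.
Latitude correction: −0.9 × (18 − 20) = 1.8 kt.
Corrected V ≈ 90.4 kt → 90 kt.

90 kt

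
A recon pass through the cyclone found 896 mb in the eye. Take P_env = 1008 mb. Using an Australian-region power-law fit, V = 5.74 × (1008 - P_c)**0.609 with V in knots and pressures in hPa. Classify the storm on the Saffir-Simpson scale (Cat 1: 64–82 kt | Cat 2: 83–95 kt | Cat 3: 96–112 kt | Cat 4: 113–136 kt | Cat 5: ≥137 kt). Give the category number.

3

ΔP = 1008 − 896 = 112 mb.
V ≈ 5.74 × 112^0.609 = 5.74 × 17.70 ≈ 102 kt.
102 kt falls in the Category 3 band.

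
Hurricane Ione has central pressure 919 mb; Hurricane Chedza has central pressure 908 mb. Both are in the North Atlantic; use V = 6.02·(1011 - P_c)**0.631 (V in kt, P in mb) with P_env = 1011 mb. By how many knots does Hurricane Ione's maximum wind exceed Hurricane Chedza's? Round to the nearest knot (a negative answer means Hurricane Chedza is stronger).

-8 kt

Hurricane Ione: ΔP = 92; V ≈ 6.02 × 92^0.631 ≈ 104.41 kt.
Hurricane Chedza: ΔP = 103; V ≈ 6.02 × 103^0.631 ≈ 112.12 kt.
Difference ≈ 104.41 − 112.12 = -7.71 → -8 kt.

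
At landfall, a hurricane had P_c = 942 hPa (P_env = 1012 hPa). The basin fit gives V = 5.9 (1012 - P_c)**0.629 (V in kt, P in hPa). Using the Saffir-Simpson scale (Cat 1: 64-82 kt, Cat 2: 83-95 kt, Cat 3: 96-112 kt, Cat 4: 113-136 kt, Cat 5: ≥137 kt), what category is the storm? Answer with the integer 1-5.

ΔP = 1012 − 942 = 70 hPa.
V ≈ 5.9 × 70^0.629 = 5.9 × 14.47 ≈ 85 kt.
85 kt falls in the Category 2 band.

2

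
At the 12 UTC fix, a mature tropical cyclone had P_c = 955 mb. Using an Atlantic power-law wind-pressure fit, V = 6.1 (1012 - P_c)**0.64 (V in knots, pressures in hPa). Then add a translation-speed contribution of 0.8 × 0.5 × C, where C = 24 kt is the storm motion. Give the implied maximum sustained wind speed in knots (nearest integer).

91 kt

ΔP = 1012 − 955 = 57 mb.
57^0.64 ≈ 13.297.
V ≈ 6.1 × 13.297 ≈ 81.1 kt.
Translation term: 0.8 × 0.5 × 24 = 9.6 kt.
Corrected V ≈ 90.7 kt → 91 kt.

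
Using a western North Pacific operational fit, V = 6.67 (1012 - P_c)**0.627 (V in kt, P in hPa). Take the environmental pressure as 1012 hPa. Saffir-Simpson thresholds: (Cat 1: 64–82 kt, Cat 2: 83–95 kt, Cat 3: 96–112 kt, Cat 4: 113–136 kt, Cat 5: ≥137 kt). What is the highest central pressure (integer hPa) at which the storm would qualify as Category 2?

956 hPa

Category 2 begins at V = 83 kt.
Required ΔP = (83/6.67)^(1/0.627) = 12.444^1.595 ≈ 55.76 hPa.
P_c ≤ 1012 − 55.76 = 956.24, so the highest integer P_c is 956 hPa.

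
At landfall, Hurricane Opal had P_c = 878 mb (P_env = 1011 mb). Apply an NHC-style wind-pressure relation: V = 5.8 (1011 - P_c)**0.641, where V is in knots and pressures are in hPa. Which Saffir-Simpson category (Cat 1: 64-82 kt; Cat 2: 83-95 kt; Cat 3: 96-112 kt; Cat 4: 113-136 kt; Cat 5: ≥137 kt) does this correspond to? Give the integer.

4

ΔP = 1011 − 878 = 133 mb.
V ≈ 5.8 × 133^0.641 = 5.8 × 22.98 ≈ 133 kt.
133 kt falls in the Category 4 band.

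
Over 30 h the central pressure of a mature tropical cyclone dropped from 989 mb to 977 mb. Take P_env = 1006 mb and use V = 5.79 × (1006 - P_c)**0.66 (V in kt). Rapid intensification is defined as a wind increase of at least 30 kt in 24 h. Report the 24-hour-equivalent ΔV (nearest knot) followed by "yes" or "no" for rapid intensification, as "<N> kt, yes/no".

13 kt, no

V₁: ΔP = 17, V ≈ 5.79 × 17^0.66 ≈ 37.56 kt.
V₂: ΔP = 29, V ≈ 5.79 × 29^0.66 ≈ 53.44 kt.
ΔV over 30 h = 15.88 kt → 24 h equivalent = 15.88 × 24/30 ≈ 12.70 kt.
13 kt < 30 kt ⇒ not rapid intensification.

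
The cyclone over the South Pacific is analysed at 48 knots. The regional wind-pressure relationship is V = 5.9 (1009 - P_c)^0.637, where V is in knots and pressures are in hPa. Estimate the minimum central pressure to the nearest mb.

ΔP = (V / 5.9)^(1/0.637) = (48/5.9)^1.570.
48/5.9 = 8.136; 8.136^1.570 ≈ 26.86 mb.
P_c = 1009 − 26.86 = 982.14 ≈ 982 mb.

982 mb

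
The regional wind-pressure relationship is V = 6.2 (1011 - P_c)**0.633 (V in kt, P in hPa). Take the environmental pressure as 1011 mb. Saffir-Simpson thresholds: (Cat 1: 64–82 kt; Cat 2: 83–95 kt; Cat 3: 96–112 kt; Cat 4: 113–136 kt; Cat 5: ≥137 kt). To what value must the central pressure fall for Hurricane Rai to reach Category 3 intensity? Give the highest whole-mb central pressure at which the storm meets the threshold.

Category 3 begins at V = 96 kt.
Required ΔP = (96/6.2)^(1/0.633) = 15.484^1.580 ≈ 75.81 mb.
P_c ≤ 1011 − 75.81 = 935.19, so the highest integer P_c is 935 mb.

935 mb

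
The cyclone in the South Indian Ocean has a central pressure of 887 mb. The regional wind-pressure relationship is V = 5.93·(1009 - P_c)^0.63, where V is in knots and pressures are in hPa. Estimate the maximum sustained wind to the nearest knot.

122 kt

ΔP = 1009 − 887 = 122 mb.
122^0.63 ≈ 20.626.
V ≈ 5.93 × 20.626 ≈ 122.3 kt.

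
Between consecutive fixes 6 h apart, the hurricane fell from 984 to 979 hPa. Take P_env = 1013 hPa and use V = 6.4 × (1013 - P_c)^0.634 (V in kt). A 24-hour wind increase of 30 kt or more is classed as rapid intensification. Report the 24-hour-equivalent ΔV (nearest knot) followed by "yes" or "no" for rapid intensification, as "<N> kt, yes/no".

V₁: ΔP = 29, V ≈ 6.4 × 29^0.634 ≈ 54.12 kt.
V₂: ΔP = 34, V ≈ 6.4 × 34^0.634 ≈ 59.86 kt.
ΔV over 6 h = 5.74 kt → 24 h equivalent = 5.74 × 24/6 ≈ 22.96 kt.
23 kt < 30 kt ⇒ not rapid intensification.

23 kt, no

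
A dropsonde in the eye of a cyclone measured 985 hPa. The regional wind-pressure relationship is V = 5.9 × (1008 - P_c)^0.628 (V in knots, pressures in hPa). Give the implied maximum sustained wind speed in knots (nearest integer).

42 kt

ΔP = 1008 − 985 = 23 hPa.
23^0.628 ≈ 7.164.
V ≈ 5.9 × 7.164 ≈ 42.3 kt.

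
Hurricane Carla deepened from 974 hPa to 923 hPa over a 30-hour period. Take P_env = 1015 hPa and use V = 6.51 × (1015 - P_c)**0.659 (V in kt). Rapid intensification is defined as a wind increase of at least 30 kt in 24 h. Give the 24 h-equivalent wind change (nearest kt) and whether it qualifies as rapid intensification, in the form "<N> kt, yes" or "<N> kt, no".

42 kt, yes

V₁: ΔP = 41, V ≈ 6.51 × 41^0.659 ≈ 75.23 kt.
V₂: ΔP = 92, V ≈ 6.51 × 92^0.659 ≈ 128.15 kt.
ΔV over 30 h = 52.92 kt → 24 h equivalent = 52.92 × 24/30 ≈ 42.34 kt.
42 kt ≥ 30 kt ⇒ rapid intensification.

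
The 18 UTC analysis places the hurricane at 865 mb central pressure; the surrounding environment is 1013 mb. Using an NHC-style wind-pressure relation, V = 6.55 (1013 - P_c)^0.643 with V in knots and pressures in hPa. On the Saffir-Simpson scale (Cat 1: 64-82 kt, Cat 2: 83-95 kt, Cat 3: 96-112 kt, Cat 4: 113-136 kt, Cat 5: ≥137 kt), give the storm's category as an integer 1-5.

ΔP = 1013 − 865 = 148 mb.
V ≈ 6.55 × 148^0.643 = 6.55 × 24.86 ≈ 163 kt.
163 kt falls in the Category 5 band.

5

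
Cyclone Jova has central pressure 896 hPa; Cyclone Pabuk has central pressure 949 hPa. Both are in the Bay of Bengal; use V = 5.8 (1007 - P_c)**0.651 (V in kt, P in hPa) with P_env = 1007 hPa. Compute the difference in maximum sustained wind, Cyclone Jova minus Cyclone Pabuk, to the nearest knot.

Cyclone Jova: ΔP = 111; V ≈ 5.8 × 111^0.651 ≈ 124.43 kt.
Cyclone Pabuk: ΔP = 58; V ≈ 5.8 × 58^0.651 ≈ 81.55 kt.
Difference ≈ 124.43 − 81.55 = 42.88 → 43 kt.

43 kt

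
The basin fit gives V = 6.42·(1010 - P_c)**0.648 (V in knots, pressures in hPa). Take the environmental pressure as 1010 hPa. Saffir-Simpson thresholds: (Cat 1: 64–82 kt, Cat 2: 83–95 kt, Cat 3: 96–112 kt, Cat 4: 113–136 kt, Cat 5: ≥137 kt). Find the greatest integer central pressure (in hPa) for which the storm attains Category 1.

Category 1 begins at V = 64 kt.
Required ΔP = (64/6.42)^(1/0.648) = 9.969^1.543 ≈ 34.76 hPa.
P_c ≤ 1010 − 34.76 = 975.24, so the highest integer P_c is 975 hPa.

975 hPa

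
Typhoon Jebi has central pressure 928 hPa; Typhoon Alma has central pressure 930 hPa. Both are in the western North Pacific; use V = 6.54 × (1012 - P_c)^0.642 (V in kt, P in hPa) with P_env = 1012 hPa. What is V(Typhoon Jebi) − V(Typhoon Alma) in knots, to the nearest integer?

Typhoon Jebi: ΔP = 84; V ≈ 6.54 × 84^0.642 ≈ 112.45 kt.
Typhoon Alma: ΔP = 82; V ≈ 6.54 × 82^0.642 ≈ 110.73 kt.
Difference ≈ 112.45 − 110.73 = 1.72 → 2 kt.

2 kt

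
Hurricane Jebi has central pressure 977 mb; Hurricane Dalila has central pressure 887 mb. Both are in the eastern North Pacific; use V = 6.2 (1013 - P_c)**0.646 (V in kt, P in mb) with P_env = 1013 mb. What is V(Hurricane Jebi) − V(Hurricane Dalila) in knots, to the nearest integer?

-78 kt

Hurricane Jebi: ΔP = 36; V ≈ 6.2 × 36^0.646 ≈ 62.77 kt.
Hurricane Dalila: ΔP = 126; V ≈ 6.2 × 126^0.646 ≈ 141.00 kt.
Difference ≈ 62.77 − 141.00 = -78.23 → -78 kt.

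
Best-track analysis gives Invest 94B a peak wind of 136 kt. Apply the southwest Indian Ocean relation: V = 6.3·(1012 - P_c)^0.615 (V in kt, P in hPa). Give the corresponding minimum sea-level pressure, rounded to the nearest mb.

ΔP = (V / 6.3)^(1/0.615) = (136/6.3)^1.626.
136/6.3 = 21.587; 21.587^1.626 ≈ 147.72 mb.
P_c = 1012 − 147.72 = 864.28 ≈ 864 mb.

864 mb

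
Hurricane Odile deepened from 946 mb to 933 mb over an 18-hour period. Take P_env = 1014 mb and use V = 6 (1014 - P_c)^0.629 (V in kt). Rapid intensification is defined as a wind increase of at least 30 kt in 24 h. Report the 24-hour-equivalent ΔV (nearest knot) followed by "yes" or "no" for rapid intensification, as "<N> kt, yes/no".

V₁: ΔP = 68, V ≈ 6 × 68^0.629 ≈ 85.27 kt.
V₂: ΔP = 81, V ≈ 6 × 81^0.629 ≈ 95.19 kt.
ΔV over 18 h = 9.92 kt → 24 h equivalent = 9.92 × 24/18 ≈ 13.23 kt.
13 kt < 30 kt ⇒ not rapid intensification.

13 kt, no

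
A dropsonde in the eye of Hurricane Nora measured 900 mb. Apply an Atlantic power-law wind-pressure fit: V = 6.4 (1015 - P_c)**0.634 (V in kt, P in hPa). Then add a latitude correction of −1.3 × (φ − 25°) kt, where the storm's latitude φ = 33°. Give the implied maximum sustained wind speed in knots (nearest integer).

119 kt

ΔP = 1015 − 900 = 115 mb.
115^0.634 ≈ 20.253.
V ≈ 6.4 × 20.253 ≈ 129.6 kt.
Latitude correction: −1.3 × (33 − 25) = -10.4 kt.
Corrected V ≈ 119.2 kt → 119 kt.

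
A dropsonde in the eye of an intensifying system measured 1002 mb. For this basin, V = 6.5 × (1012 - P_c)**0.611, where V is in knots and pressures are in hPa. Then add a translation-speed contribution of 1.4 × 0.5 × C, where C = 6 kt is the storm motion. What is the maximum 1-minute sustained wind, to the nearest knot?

ΔP = 1012 − 1002 = 10 mb.
10^0.611 ≈ 4.083.
V ≈ 6.5 × 4.083 ≈ 26.5 kt.
Translation term: 1.4 × 0.5 × 6 = 4.2 kt.
Corrected V ≈ 30.7 kt → 31 kt.

31 kt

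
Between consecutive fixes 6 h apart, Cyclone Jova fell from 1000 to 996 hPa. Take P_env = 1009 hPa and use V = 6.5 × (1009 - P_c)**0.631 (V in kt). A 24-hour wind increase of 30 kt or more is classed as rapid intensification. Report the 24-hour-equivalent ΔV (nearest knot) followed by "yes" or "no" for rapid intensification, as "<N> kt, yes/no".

27 kt, no

V₁: ΔP = 9, V ≈ 6.5 × 9^0.631 ≈ 26.00 kt.
V₂: ΔP = 13, V ≈ 6.5 × 13^0.631 ≈ 32.80 kt.
ΔV over 6 h = 6.80 kt → 24 h equivalent = 6.80 × 24/6 ≈ 27.20 kt.
27 kt < 30 kt ⇒ not rapid intensification.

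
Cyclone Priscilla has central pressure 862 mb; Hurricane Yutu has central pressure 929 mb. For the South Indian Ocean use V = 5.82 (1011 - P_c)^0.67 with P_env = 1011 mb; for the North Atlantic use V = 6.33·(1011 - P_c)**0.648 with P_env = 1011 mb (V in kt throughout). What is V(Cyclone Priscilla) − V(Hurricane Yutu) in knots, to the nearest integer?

Cyclone Priscilla: ΔP = 149; V ≈ 5.82 × 149^0.67 ≈ 166.33 kt.
Hurricane Yutu: ΔP = 82; V ≈ 6.33 × 82^0.648 ≈ 110.04 kt.
Difference ≈ 166.33 − 110.04 = 56.29 → 56 kt.

56 kt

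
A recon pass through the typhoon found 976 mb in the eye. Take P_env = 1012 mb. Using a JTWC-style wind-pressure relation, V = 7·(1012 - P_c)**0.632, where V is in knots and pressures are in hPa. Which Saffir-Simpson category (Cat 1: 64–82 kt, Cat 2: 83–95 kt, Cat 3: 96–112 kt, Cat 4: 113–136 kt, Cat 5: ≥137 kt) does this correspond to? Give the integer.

1

ΔP = 1012 − 976 = 36 mb.
V ≈ 7 × 36^0.632 = 7 × 9.63 ≈ 67 kt.
67 kt falls in the Category 1 band.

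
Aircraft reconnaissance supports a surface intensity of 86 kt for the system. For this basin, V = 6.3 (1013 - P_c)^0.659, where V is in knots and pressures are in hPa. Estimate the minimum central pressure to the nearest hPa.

ΔP = (V / 6.3)^(1/0.659) = (86/6.3)^1.517.
86/6.3 = 13.651; 13.651^1.517 ≈ 52.79 hPa.
P_c = 1013 − 52.79 = 960.21 ≈ 960 hPa.

960 hPa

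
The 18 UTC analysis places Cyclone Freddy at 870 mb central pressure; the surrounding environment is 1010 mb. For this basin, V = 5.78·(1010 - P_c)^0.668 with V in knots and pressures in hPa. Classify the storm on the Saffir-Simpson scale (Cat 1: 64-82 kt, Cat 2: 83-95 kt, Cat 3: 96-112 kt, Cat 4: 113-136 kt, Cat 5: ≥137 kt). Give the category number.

ΔP = 1010 − 870 = 140 mb.
V ≈ 5.78 × 140^0.668 = 5.78 × 27.14 ≈ 157 kt.
157 kt falls in the Category 5 band.

5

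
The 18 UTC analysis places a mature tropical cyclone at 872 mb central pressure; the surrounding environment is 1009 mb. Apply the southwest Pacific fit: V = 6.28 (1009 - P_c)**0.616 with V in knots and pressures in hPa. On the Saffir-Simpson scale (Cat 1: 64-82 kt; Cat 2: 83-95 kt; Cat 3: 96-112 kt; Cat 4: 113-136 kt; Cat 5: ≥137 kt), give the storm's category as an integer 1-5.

ΔP = 1009 − 872 = 137 mb.
V ≈ 6.28 × 137^0.616 = 6.28 × 20.71 ≈ 130 kt.
130 kt falls in the Category 4 band.

4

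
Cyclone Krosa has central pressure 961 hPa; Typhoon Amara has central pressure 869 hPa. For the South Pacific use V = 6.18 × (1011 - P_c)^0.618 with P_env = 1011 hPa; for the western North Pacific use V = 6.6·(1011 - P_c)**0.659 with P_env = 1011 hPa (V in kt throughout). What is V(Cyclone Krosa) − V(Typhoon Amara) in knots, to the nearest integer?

Cyclone Krosa: ΔP = 50; V ≈ 6.18 × 50^0.618 ≈ 69.33 kt.
Typhoon Amara: ΔP = 142; V ≈ 6.6 × 142^0.659 ≈ 172.94 kt.
Difference ≈ 69.33 − 172.94 = -103.61 → -104 kt.

-104 kt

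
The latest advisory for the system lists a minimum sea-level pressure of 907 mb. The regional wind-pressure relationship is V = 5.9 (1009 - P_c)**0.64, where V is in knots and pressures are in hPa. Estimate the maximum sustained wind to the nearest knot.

ΔP = 1009 − 907 = 102 mb.
102^0.64 ≈ 19.298.
V ≈ 5.9 × 19.298 ≈ 113.9 kt.

114 kt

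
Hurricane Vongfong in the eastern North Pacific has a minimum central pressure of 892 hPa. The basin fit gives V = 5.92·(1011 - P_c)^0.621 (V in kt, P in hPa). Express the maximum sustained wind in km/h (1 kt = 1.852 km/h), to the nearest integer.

213 km/h

ΔP = 1011 − 892 = 119 hPa.
V ≈ 5.92 × 119^0.621 = 5.92 × 19.450 ≈ 115.143 kt.
115.143 × 1.852 ≈ 213.24 km/h → 213 km/h.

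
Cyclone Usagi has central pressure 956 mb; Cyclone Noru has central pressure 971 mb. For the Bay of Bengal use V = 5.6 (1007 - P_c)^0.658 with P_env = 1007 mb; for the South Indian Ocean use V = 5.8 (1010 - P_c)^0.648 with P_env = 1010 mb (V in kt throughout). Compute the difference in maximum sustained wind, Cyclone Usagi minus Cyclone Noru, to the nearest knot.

Cyclone Usagi: ΔP = 51; V ≈ 5.6 × 51^0.658 ≈ 74.43 kt.
Cyclone Noru: ΔP = 39; V ≈ 5.8 × 39^0.648 ≈ 62.29 kt.
Difference ≈ 74.43 − 62.29 = 12.14 → 12 kt.

12 kt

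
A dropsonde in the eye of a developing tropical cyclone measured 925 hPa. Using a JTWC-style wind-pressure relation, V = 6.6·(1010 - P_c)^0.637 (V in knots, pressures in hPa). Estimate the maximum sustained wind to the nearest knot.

ΔP = 1010 − 925 = 85 hPa.
85^0.637 ≈ 16.945.
V ≈ 6.6 × 16.945 ≈ 111.8 kt.

112 kt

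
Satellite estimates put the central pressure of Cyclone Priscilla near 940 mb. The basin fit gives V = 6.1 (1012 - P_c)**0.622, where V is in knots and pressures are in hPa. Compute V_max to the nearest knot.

ΔP = 1012 − 940 = 72 mb.
72^0.622 ≈ 14.298.
V ≈ 6.1 × 14.298 ≈ 87.2 kt.

87 kt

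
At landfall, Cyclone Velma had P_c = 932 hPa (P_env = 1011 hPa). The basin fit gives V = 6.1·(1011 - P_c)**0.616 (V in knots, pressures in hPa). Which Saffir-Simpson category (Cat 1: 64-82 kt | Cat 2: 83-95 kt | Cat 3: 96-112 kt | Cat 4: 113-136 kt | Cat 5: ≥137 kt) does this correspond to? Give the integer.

ΔP = 1011 − 932 = 79 hPa.
V ≈ 6.1 × 79^0.616 = 6.1 × 14.75 ≈ 90 kt.
90 kt falls in the Category 2 band.

2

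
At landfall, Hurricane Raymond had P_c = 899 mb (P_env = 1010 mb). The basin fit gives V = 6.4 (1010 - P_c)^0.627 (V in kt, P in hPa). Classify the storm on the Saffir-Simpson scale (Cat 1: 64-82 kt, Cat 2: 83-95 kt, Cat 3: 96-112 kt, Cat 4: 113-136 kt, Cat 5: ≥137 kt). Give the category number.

ΔP = 1010 − 899 = 111 mb.
V ≈ 6.4 × 111^0.627 = 6.4 × 19.16 ≈ 123 kt.
123 kt falls in the Category 4 band.

4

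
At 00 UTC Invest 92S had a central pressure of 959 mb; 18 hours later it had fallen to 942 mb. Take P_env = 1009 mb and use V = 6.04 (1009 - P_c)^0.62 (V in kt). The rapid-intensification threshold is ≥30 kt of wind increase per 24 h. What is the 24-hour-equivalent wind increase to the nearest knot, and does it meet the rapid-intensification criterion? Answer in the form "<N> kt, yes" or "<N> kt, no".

V₁: ΔP = 50, V ≈ 6.04 × 50^0.62 ≈ 68.30 kt.
V₂: ΔP = 67, V ≈ 6.04 × 67^0.62 ≈ 81.88 kt.
ΔV over 18 h = 13.58 kt → 24 h equivalent = 13.58 × 24/18 ≈ 18.11 kt.
18 kt < 30 kt ⇒ not rapid intensification.

18 kt, no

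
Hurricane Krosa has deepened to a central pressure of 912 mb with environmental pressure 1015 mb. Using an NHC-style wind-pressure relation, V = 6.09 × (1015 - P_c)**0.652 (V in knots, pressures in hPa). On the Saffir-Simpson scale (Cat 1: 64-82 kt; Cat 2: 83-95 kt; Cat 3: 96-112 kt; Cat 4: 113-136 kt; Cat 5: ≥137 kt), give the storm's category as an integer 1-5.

ΔP = 1015 − 912 = 103 mb.
V ≈ 6.09 × 103^0.652 = 6.09 × 20.53 ≈ 125 kt.
125 kt falls in the Category 4 band.

4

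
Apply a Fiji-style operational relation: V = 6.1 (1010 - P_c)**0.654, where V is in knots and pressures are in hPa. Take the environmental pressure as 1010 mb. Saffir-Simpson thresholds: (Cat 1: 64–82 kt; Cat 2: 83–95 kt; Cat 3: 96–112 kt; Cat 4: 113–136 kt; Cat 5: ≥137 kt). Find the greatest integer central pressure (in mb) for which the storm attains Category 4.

Category 4 begins at V = 113 kt.
Required ΔP = (113/6.1)^(1/0.654) = 18.525^1.529 ≈ 86.79 mb.
P_c ≤ 1010 − 86.79 = 923.21, so the highest integer P_c is 923 mb.

923 mb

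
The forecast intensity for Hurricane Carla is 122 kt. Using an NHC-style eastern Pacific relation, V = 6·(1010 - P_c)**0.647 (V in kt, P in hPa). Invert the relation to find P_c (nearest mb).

905 mb

ΔP = (V / 6)^(1/0.647) = (122/6)^1.546.
122/6 = 20.333; 20.333^1.546 ≈ 105.19 mb.
P_c = 1010 − 105.19 = 904.81 ≈ 905 mb.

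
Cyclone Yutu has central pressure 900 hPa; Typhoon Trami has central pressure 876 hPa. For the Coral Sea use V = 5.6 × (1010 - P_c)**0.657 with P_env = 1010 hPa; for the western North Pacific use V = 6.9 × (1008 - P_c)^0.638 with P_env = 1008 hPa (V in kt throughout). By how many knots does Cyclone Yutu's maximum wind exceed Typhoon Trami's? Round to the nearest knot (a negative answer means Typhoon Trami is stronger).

-33 kt

Cyclone Yutu: ΔP = 110; V ≈ 5.6 × 110^0.657 ≈ 122.85 kt.
Typhoon Trami: ΔP = 132; V ≈ 6.9 × 132^0.638 ≈ 155.52 kt.
Difference ≈ 122.85 − 155.52 = -32.67 → -33 kt.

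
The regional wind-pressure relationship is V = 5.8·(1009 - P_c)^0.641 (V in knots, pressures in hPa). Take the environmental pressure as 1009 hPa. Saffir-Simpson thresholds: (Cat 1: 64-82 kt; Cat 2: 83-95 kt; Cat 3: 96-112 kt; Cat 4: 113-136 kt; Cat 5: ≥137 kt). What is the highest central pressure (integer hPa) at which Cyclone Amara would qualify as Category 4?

Category 4 begins at V = 113 kt.
Required ΔP = (113/5.8)^(1/0.641) = 19.483^1.560 ≈ 102.79 hPa.
P_c ≤ 1009 − 102.79 = 906.21, so the highest integer P_c is 906 hPa.

906 hPa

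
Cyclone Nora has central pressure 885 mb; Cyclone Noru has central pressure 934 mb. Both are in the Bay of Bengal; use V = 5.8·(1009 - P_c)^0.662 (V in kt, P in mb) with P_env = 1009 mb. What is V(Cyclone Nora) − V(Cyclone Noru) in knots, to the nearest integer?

Cyclone Nora: ΔP = 124; V ≈ 5.8 × 124^0.662 ≈ 141.02 kt.
Cyclone Noru: ΔP = 75; V ≈ 5.8 × 75^0.662 ≈ 101.09 kt.
Difference ≈ 141.02 − 101.09 = 39.93 → 40 kt.

40 kt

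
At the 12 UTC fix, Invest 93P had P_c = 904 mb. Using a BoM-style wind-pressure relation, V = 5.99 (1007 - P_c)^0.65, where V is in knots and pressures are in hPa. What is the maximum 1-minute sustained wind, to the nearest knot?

122 kt

ΔP = 1007 − 904 = 103 mb.
103^0.65 ≈ 20.340.
V ≈ 5.99 × 20.340 ≈ 121.8 kt.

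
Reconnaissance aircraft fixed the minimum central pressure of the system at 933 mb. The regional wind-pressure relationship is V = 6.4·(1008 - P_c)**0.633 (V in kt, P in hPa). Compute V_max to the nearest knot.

ΔP = 1008 − 933 = 75 mb.
75^0.633 ≈ 15.378.
V ≈ 6.4 × 15.378 ≈ 98.4 kt.

98 kt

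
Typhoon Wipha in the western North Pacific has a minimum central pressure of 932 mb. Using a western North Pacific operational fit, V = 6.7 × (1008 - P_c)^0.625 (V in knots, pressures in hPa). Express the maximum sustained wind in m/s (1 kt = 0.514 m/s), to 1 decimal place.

51.6 m/s

ΔP = 1008 − 932 = 76 mb.
V ≈ 6.7 × 76^0.625 = 6.7 × 14.980 ≈ 100.365 kt.
100.365 × 0.514 ≈ 51.59 m/s → 51.6 m/s.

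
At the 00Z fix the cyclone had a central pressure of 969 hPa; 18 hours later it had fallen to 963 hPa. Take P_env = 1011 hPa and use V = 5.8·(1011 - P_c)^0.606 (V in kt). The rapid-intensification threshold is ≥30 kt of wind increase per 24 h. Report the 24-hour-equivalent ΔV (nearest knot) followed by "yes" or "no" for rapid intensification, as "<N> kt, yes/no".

6 kt, no

V₁: ΔP = 42, V ≈ 5.8 × 42^0.606 ≈ 55.86 kt.
V₂: ΔP = 48, V ≈ 5.8 × 48^0.606 ≈ 60.57 kt.
ΔV over 18 h = 4.71 kt → 24 h equivalent = 4.71 × 24/18 ≈ 6.28 kt.
6 kt < 30 kt ⇒ not rapid intensification.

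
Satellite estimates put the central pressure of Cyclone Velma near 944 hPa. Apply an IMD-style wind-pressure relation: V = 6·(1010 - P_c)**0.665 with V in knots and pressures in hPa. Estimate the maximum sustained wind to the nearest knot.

ΔP = 1010 − 944 = 66 hPa.
66^0.665 ≈ 16.218.
V ≈ 6 × 16.218 ≈ 97.3 kt.

97 kt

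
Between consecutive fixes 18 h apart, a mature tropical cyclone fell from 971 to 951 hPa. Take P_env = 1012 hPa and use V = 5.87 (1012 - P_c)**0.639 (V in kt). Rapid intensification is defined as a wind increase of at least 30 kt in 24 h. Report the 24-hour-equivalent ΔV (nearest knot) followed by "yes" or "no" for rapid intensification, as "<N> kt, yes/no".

24 kt, no

V₁: ΔP = 41, V ≈ 5.87 × 41^0.639 ≈ 62.98 kt.
V₂: ΔP = 61, V ≈ 5.87 × 61^0.639 ≈ 81.18 kt.
ΔV over 18 h = 18.20 kt → 24 h equivalent = 18.20 × 24/18 ≈ 24.27 kt.
24 kt < 30 kt ⇒ not rapid intensification.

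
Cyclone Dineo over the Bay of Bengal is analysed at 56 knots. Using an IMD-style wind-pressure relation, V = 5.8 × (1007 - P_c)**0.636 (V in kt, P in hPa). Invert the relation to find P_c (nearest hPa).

ΔP = (V / 5.8)^(1/0.636) = (56/5.8)^1.572.
56/5.8 = 9.655; 9.655^1.572 ≈ 35.35 hPa.
P_c = 1007 − 35.35 = 971.65 ≈ 972 hPa.

972 hPa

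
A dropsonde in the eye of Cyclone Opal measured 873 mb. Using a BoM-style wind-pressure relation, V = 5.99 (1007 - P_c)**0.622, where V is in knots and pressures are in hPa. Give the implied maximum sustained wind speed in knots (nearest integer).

ΔP = 1007 − 873 = 134 mb.
134^0.622 ≈ 21.041.
V ≈ 5.99 × 21.041 ≈ 126.0 kt.

126 kt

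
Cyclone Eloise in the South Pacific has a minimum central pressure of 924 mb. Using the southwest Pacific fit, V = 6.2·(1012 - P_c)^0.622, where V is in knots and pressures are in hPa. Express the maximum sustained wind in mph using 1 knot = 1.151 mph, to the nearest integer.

116 mph

ΔP = 1012 − 924 = 88 mb.
V ≈ 6.2 × 88^0.622 = 6.2 × 16.198 ≈ 100.429 kt.
100.429 × 1.151 ≈ 115.59 mph → 116 mph.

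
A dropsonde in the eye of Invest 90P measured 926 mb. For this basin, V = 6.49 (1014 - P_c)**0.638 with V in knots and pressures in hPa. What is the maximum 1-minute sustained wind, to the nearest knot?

113 kt

ΔP = 1014 − 926 = 88 mb.
88^0.638 ≈ 17.401.
V ≈ 6.49 × 17.401 ≈ 112.9 kt.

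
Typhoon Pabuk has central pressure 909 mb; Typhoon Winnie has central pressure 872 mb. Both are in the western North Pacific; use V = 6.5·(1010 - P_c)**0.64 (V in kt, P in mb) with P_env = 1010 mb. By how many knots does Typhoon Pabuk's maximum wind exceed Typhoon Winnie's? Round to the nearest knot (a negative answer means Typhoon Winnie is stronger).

Typhoon Pabuk: ΔP = 101; V ≈ 6.5 × 101^0.64 ≈ 124.65 kt.
Typhoon Winnie: ΔP = 138; V ≈ 6.5 × 138^0.64 ≈ 152.21 kt.
Difference ≈ 124.65 − 152.21 = -27.56 → -28 kt.

-28 kt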